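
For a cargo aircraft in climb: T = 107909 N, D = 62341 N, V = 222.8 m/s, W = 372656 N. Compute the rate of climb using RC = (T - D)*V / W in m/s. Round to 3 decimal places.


Step 1: Excess thrust = T - D = 107909 - 62341 = 45568 N
Step 2: Excess power = 45568 * 222.8 = 10152550.4 W
Step 3: RC = 10152550.4 / 372656 = 27.244 m/s

27.244


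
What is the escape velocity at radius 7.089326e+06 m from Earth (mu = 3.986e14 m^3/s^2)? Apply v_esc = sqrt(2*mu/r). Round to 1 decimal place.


Step 1: 2*mu/r = 2 * 3.986e14 / 7.089326e+06 = 112450746.3756
Step 2: v_esc = sqrt(112450746.3756) = 10604.3 m/s

10604.3


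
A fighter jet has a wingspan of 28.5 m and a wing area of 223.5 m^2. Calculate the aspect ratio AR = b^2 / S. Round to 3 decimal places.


Step 1: b^2 = 28.5^2 = 812.25
Step 2: AR = 812.25 / 223.5 = 3.634

3.634


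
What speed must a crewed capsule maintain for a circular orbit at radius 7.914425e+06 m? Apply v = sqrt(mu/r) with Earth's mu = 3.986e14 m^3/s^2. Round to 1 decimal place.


Step 1: mu / r = 3.986e14 / 7.914425e+06 = 50363734.5733
Step 2: v = sqrt(50363734.5733) = 7096.7 m/s

7096.7


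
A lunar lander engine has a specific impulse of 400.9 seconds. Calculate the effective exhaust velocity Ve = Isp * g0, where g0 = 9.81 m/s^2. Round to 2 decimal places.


Step 1: Ve = Isp * g0 = 400.9 * 9.81
Step 2: Ve = 3932.83 m/s

3932.83


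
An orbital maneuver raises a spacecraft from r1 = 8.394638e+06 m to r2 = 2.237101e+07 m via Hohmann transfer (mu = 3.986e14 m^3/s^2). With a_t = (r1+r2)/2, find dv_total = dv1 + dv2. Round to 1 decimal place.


Step 1: Transfer semi-major axis a_t = (8.394638e+06 + 2.237101e+07) / 2 = 1.538282e+07 m
Step 2: v1 (circular at r1) = sqrt(mu/r1) = 6890.77 m/s
Step 3: v_t1 = sqrt(mu*(2/r1 - 1/a_t)) = 8309.84 m/s
Step 4: dv1 = |8309.84 - 6890.77| = 1419.07 m/s
Step 5: v2 (circular at r2) = 4221.1 m/s, v_t2 = 3118.23 m/s
Step 6: dv2 = |4221.1 - 3118.23| = 1102.87 m/s
Step 7: Total delta-v = 1419.07 + 1102.87 = 2521.9 m/s

2521.9


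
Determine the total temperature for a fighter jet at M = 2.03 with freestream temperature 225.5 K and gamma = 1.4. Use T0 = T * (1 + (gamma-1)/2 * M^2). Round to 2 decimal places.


Step 1: (gamma-1)/2 = 0.2
Step 2: M^2 = 4.1209
Step 3: 1 + 0.2 * 4.1209 = 1.82418
Step 4: T0 = 225.5 * 1.82418 = 411.35 K

411.35


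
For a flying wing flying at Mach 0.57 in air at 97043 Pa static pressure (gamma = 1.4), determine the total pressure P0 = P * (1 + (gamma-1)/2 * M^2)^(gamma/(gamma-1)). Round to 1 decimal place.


Step 1: (gamma-1)/2 * M^2 = 0.2 * 0.3249 = 0.06498
Step 2: 1 + 0.06498 = 1.06498
Step 3: Exponent gamma/(gamma-1) = 3.5
Step 4: P0 = 97043 * 1.06498^3.5 = 120964.9 Pa

120964.9


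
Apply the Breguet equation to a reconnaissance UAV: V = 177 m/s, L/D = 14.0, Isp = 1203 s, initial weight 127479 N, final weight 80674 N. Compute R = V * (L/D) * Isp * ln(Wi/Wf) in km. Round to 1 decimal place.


Step 1: Coefficient = V * (L/D) * Isp = 177 * 14.0 * 1203 = 2981034.0 m
Step 2: Wi/Wf = 127479 / 80674 = 1.580175
Step 3: ln(1.580175) = 0.457535
Step 4: R = 2981034.0 * 0.457535 = 1363928.3 m = 1363.9 km

1363.9


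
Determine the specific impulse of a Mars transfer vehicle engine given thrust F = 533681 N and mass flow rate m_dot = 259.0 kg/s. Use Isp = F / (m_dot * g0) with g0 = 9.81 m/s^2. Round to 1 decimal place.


Step 1: m_dot * g0 = 259.0 * 9.81 = 2540.79
Step 2: Isp = 533681 / 2540.79 = 210.0 s

210.0


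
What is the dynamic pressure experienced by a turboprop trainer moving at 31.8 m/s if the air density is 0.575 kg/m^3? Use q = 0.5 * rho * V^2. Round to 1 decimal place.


Step 1: V^2 = 31.8^2 = 1011.24
Step 2: q = 0.5 * 0.575 * 1011.24
Step 3: q = 290.7 Pa

290.7


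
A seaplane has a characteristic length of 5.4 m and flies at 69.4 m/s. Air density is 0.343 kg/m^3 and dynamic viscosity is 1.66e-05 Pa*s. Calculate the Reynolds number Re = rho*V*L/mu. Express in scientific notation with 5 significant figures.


Step 1: Numerator = rho * V * L = 0.343 * 69.4 * 5.4 = 128.54268
Step 2: Re = 128.54268 / 1.66e-05
Step 3: Re = 7.7435e+06

7.7435e+06


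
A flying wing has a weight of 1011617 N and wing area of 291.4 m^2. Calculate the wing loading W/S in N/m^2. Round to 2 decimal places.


Step 1: Wing loading = W / S = 1011617 / 291.4
Step 2: Wing loading = 3471.58 N/m^2

3471.58


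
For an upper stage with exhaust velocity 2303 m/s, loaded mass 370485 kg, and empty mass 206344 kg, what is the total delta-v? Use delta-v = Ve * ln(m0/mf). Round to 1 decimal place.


Step 1: Mass ratio m0/mf = 370485 / 206344 = 1.795473
Step 2: ln(1.795473) = 0.585268
Step 3: delta-v = 2303 * 0.585268 = 1347.9 m/s

1347.9


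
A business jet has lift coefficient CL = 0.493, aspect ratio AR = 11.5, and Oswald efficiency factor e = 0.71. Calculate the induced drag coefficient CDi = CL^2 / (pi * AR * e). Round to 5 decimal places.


Step 1: CL^2 = 0.493^2 = 0.243049
Step 2: pi * AR * e = 3.14159 * 11.5 * 0.71 = 25.651104
Step 3: CDi = 0.243049 / 25.651104 = 0.00948

0.00948


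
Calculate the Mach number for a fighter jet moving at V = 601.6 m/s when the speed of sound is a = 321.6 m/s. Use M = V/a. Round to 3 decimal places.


Step 1: M = V / a = 601.6 / 321.6
Step 2: M = 1.871

1.871


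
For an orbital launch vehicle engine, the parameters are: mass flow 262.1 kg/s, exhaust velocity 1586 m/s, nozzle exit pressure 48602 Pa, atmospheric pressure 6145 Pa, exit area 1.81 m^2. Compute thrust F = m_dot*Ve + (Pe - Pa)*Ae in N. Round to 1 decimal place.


Step 1: Momentum thrust = m_dot * Ve = 262.1 * 1586 = 415690.6 N
Step 2: Pressure thrust = (Pe - Pa) * Ae = (48602 - 6145) * 1.81 = 76847.17 N
Step 3: Total thrust F = 415690.6 + 76847.17 = 492537.8 N

492537.8


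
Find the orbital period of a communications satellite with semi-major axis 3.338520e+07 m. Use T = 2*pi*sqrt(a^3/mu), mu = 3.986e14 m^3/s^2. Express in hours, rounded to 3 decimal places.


Step 1: a^3 / mu = 3.721020e+22 / 3.986e14 = 9.335222e+07
Step 2: sqrt(9.335222e+07) = 9661.8953 s
Step 3: T = 2*pi * 9661.8953 = 60707.48 s
Step 4: T in hours = 60707.48 / 3600 = 16.863 hours

16.863


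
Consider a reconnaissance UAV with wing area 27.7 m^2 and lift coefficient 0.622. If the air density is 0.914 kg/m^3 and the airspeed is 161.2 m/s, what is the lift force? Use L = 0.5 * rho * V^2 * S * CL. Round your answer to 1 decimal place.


Step 1: Calculate dynamic pressure q = 0.5 * 0.914 * 161.2^2 = 0.5 * 0.914 * 25985.44 = 11875.3461 Pa
Step 2: Multiply by wing area and lift coefficient: L = 11875.3461 * 27.7 * 0.622
Step 3: L = 328947.0864 * 0.622 = 204605.1 N

204605.1


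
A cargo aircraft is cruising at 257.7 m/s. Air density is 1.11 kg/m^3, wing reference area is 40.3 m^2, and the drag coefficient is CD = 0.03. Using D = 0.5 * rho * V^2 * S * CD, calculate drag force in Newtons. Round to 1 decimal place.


Step 1: Dynamic pressure q = 0.5 * 1.11 * 257.7^2 = 36857.156 Pa
Step 2: Drag D = q * S * CD = 36857.156 * 40.3 * 0.03
Step 3: D = 44560.3 N

44560.3


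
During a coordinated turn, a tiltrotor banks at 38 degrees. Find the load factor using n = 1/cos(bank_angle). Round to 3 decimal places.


Step 1: Convert 38 degrees to radians = 0.663225
Step 2: cos(38 deg) = 0.788011
Step 3: n = 1 / 0.788011 = 1.269

1.269


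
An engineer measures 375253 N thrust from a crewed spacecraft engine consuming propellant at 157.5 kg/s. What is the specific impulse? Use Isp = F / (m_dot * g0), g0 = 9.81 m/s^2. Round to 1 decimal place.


Step 1: m_dot * g0 = 157.5 * 9.81 = 1545.08
Step 2: Isp = 375253 / 1545.08 = 242.9 s

242.9


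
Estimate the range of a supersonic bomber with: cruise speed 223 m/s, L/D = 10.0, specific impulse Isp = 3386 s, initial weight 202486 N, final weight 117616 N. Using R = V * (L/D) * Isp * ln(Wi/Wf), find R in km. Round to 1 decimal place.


Step 1: Coefficient = V * (L/D) * Isp = 223 * 10.0 * 3386 = 7550780.0 m
Step 2: Wi/Wf = 202486 / 117616 = 1.721585
Step 3: ln(1.721585) = 0.543246
Step 4: R = 7550780.0 * 0.543246 = 4101928.5 m = 4101.9 km

4101.9


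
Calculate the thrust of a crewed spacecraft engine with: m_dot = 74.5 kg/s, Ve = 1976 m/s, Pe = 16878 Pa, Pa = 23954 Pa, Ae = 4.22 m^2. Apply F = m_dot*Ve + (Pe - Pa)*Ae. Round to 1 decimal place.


Step 1: Momentum thrust = m_dot * Ve = 74.5 * 1976 = 147212.0 N
Step 2: Pressure thrust = (Pe - Pa) * Ae = (16878 - 23954) * 4.22 = -29860.72 N
Step 3: Total thrust F = 147212.0 + -29860.72 = 117351.3 N

117351.3


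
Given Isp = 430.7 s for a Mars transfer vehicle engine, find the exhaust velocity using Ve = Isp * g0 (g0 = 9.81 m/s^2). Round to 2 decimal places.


Step 1: Ve = Isp * g0 = 430.7 * 9.81
Step 2: Ve = 4225.17 m/s

4225.17


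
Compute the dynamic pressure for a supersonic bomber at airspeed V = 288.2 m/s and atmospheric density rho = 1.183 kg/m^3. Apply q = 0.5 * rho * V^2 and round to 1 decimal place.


Step 1: V^2 = 288.2^2 = 83059.24
Step 2: q = 0.5 * 1.183 * 83059.24
Step 3: q = 49129.5 Pa

49129.5


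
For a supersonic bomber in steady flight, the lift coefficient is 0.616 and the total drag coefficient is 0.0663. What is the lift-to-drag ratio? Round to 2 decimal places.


Step 1: L/D = CL / CD = 0.616 / 0.0663
Step 2: L/D = 9.29

9.29


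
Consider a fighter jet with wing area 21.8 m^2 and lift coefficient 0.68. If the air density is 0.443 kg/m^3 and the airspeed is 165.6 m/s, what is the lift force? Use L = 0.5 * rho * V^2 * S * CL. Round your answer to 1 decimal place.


Step 1: Calculate dynamic pressure q = 0.5 * 0.443 * 165.6^2 = 0.5 * 0.443 * 27423.36 = 6074.2742 Pa
Step 2: Multiply by wing area and lift coefficient: L = 6074.2742 * 21.8 * 0.68
Step 3: L = 132419.1784 * 0.68 = 90045.0 N

90045.0


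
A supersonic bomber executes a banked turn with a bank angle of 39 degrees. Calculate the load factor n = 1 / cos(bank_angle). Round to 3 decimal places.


Step 1: Convert 39 degrees to radians = 0.680678
Step 2: cos(39 deg) = 0.777146
Step 3: n = 1 / 0.777146 = 1.287

1.287


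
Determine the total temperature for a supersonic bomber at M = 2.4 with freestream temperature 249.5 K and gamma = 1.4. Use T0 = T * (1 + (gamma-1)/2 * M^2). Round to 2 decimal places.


Step 1: (gamma-1)/2 = 0.2
Step 2: M^2 = 5.76
Step 3: 1 + 0.2 * 5.76 = 2.152
Step 4: T0 = 249.5 * 2.152 = 536.92 K

536.92


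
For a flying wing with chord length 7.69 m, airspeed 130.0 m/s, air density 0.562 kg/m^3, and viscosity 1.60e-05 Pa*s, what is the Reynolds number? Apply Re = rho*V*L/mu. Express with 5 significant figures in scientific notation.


Step 1: Numerator = rho * V * L = 0.562 * 130.0 * 7.69 = 561.8314
Step 2: Re = 561.8314 / 1.60e-05
Step 3: Re = 3.5114e+07

3.5114e+07


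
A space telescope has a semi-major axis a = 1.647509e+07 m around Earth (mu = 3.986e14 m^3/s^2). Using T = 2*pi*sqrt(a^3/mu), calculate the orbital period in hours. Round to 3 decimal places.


Step 1: a^3 / mu = 4.471810e+21 / 3.986e14 = 1.121879e+07
Step 2: sqrt(1.121879e+07) = 3349.4465 s
Step 3: T = 2*pi * 3349.4465 = 21045.19 s
Step 4: T in hours = 21045.19 / 3600 = 5.846 hours

5.846


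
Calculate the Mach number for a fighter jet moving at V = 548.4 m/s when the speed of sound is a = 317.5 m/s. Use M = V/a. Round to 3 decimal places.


Step 1: M = V / a = 548.4 / 317.5
Step 2: M = 1.727

1.727


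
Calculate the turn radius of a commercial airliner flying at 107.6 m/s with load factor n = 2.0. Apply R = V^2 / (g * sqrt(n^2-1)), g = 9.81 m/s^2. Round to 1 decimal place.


Step 1: V^2 = 107.6^2 = 11577.76
Step 2: n^2 - 1 = 2.0^2 - 1 = 3.0
Step 3: sqrt(3.0) = 1.732051
Step 4: R = 11577.76 / (9.81 * 1.732051) = 681.4 m

681.4


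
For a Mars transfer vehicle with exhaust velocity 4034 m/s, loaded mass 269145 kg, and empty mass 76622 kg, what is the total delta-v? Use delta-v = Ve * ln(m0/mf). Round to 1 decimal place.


Step 1: Mass ratio m0/mf = 269145 / 76622 = 3.512633
Step 2: ln(3.512633) = 1.256366
Step 3: delta-v = 4034 * 1.256366 = 5068.2 m/s

5068.2


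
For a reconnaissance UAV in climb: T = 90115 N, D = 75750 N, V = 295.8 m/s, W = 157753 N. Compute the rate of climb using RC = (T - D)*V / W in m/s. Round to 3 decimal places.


Step 1: Excess thrust = T - D = 90115 - 75750 = 14365 N
Step 2: Excess power = 14365 * 295.8 = 4249167.0 W
Step 3: RC = 4249167.0 / 157753 = 26.936 m/s

26.936


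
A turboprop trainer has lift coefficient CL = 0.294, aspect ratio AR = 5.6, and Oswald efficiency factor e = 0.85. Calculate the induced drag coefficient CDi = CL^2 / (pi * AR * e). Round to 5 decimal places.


Step 1: CL^2 = 0.294^2 = 0.086436
Step 2: pi * AR * e = 3.14159 * 5.6 * 0.85 = 14.953981
Step 3: CDi = 0.086436 / 14.953981 = 0.00578

0.00578


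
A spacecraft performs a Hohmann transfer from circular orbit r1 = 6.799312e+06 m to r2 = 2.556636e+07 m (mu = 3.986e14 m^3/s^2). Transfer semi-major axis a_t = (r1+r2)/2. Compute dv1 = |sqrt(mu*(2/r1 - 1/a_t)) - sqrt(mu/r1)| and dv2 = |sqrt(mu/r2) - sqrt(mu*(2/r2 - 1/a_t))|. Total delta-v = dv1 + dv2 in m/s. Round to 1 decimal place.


Step 1: Transfer semi-major axis a_t = (6.799312e+06 + 2.556636e+07) / 2 = 1.618284e+07 m
Step 2: v1 (circular at r1) = sqrt(mu/r1) = 7656.6 m/s
Step 3: v_t1 = sqrt(mu*(2/r1 - 1/a_t)) = 9623.73 m/s
Step 4: dv1 = |9623.73 - 7656.6| = 1967.12 m/s
Step 5: v2 (circular at r2) = 3948.52 m/s, v_t2 = 2559.41 m/s
Step 6: dv2 = |3948.52 - 2559.41| = 1389.11 m/s
Step 7: Total delta-v = 1967.12 + 1389.11 = 3356.2 m/s

3356.2


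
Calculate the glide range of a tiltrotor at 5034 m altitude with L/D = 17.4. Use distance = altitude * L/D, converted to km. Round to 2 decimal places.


Step 1: Glide distance = altitude * L/D = 5034 * 17.4 = 87591.6 m
Step 2: Convert to km: 87591.6 / 1000 = 87.59 km

87.59


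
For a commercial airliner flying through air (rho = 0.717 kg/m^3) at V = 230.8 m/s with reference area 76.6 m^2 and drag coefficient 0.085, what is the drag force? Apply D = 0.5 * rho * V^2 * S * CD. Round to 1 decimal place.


Step 1: Dynamic pressure q = 0.5 * 0.717 * 230.8^2 = 19096.8074 Pa
Step 2: Drag D = q * S * CD = 19096.8074 * 76.6 * 0.085
Step 3: D = 124339.3 N

124339.3


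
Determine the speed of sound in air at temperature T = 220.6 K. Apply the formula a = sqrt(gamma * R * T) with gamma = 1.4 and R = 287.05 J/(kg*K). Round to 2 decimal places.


Step 1: gamma * R * T = 1.4 * 287.05 * 220.6 = 88652.522
Step 2: a = sqrt(88652.522) = 297.75 m/s

297.75


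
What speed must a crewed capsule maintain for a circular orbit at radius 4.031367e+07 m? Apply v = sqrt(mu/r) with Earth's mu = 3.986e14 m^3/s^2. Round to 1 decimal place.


Step 1: mu / r = 3.986e14 / 4.031367e+07 = 9887464.9716
Step 2: v = sqrt(9887464.9716) = 3144.4 m/s

3144.4


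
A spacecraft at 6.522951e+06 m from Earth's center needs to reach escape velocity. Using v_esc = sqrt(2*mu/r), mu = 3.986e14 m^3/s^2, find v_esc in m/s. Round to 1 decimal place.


Step 1: 2*mu/r = 2 * 3.986e14 / 6.522951e+06 = 122214623.412
Step 2: v_esc = sqrt(122214623.412) = 11055.1 m/s

11055.1


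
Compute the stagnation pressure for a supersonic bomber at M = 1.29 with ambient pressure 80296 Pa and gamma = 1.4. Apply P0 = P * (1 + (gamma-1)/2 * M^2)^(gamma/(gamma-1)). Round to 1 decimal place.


Step 1: (gamma-1)/2 * M^2 = 0.2 * 1.6641 = 0.33282
Step 2: 1 + 0.33282 = 1.33282
Step 3: Exponent gamma/(gamma-1) = 3.5
Step 4: P0 = 80296 * 1.33282^3.5 = 219479.6 Pa

219479.6


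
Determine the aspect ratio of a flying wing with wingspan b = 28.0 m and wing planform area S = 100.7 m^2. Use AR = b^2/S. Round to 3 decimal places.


Step 1: b^2 = 28.0^2 = 784.0
Step 2: AR = 784.0 / 100.7 = 7.786

7.786


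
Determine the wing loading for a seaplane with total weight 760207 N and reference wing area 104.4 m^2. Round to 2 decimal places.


Step 1: Wing loading = W / S = 760207 / 104.4
Step 2: Wing loading = 7281.68 N/m^2

7281.68


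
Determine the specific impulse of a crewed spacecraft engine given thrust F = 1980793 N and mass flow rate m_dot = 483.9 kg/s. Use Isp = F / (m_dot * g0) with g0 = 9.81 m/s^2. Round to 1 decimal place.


Step 1: m_dot * g0 = 483.9 * 9.81 = 4747.06
Step 2: Isp = 1980793 / 4747.06 = 417.3 s

417.3


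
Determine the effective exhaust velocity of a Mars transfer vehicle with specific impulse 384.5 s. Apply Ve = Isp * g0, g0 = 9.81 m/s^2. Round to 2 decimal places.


Step 1: Ve = Isp * g0 = 384.5 * 9.81
Step 2: Ve = 3771.95 m/s

3771.95


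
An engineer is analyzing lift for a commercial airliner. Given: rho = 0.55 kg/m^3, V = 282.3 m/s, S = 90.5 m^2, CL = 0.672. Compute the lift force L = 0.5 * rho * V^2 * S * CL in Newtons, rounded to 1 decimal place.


Step 1: Calculate dynamic pressure q = 0.5 * 0.55 * 282.3^2 = 0.5 * 0.55 * 79693.29 = 21915.6548 Pa
Step 2: Multiply by wing area and lift coefficient: L = 21915.6548 * 90.5 * 0.672
Step 3: L = 1983366.7549 * 0.672 = 1332822.5 N

1332822.5


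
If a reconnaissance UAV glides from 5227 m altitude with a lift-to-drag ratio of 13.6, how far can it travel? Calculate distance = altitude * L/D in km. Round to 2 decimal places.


Step 1: Glide distance = altitude * L/D = 5227 * 13.6 = 71087.2 m
Step 2: Convert to km: 71087.2 / 1000 = 71.09 km

71.09


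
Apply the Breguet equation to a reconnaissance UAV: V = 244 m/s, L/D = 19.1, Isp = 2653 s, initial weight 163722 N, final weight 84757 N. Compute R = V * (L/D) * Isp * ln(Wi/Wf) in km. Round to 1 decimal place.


Step 1: Coefficient = V * (L/D) * Isp = 244 * 19.1 * 2653 = 12364041.2 m
Step 2: Wi/Wf = 163722 / 84757 = 1.931663
Step 3: ln(1.931663) = 0.658382
Step 4: R = 12364041.2 * 0.658382 = 8140256.3 m = 8140.3 km

8140.3


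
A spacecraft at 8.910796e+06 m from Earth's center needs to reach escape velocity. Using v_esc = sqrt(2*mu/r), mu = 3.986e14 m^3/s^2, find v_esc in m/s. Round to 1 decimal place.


Step 1: 2*mu/r = 2 * 3.986e14 / 8.910796e+06 = 89464510.2413
Step 2: v_esc = sqrt(89464510.2413) = 9458.6 m/s

9458.6


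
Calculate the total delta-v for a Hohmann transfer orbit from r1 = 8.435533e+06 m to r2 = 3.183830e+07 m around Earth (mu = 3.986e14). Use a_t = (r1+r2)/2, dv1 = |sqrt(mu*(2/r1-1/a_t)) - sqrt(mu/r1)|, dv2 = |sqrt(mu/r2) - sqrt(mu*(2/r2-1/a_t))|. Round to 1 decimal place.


Step 1: Transfer semi-major axis a_t = (8.435533e+06 + 3.183830e+07) / 2 = 2.013692e+07 m
Step 2: v1 (circular at r1) = sqrt(mu/r1) = 6874.05 m/s
Step 3: v_t1 = sqrt(mu*(2/r1 - 1/a_t)) = 8643.52 m/s
Step 4: dv1 = |8643.52 - 6874.05| = 1769.48 m/s
Step 5: v2 (circular at r2) = 3538.29 m/s, v_t2 = 2290.09 m/s
Step 6: dv2 = |3538.29 - 2290.09| = 1248.2 m/s
Step 7: Total delta-v = 1769.48 + 1248.2 = 3017.7 m/s

3017.7


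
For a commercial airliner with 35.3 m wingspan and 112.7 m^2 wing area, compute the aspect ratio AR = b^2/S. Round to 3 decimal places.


Step 1: b^2 = 35.3^2 = 1246.09
Step 2: AR = 1246.09 / 112.7 = 11.057

11.057


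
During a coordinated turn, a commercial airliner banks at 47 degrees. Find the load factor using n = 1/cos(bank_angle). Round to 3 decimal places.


Step 1: Convert 47 degrees to radians = 0.820305
Step 2: cos(47 deg) = 0.681998
Step 3: n = 1 / 0.681998 = 1.466

1.466


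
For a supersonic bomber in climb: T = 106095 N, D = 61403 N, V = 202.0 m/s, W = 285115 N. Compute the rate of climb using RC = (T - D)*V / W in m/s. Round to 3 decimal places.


Step 1: Excess thrust = T - D = 106095 - 61403 = 44692 N
Step 2: Excess power = 44692 * 202.0 = 9027784.0 W
Step 3: RC = 9027784.0 / 285115 = 31.664 m/s

31.664


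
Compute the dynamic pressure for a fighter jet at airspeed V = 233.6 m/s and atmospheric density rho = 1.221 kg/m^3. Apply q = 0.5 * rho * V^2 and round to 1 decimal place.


Step 1: V^2 = 233.6^2 = 54568.96
Step 2: q = 0.5 * 1.221 * 54568.96
Step 3: q = 33314.4 Pa

33314.4


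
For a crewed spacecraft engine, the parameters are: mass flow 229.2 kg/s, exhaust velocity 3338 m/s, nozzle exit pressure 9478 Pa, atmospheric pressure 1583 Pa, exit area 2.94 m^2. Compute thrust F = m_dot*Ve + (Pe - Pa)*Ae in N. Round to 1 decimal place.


Step 1: Momentum thrust = m_dot * Ve = 229.2 * 3338 = 765069.6 N
Step 2: Pressure thrust = (Pe - Pa) * Ae = (9478 - 1583) * 2.94 = 23211.30 N
Step 3: Total thrust F = 765069.6 + 23211.30 = 788280.9 N

788280.9


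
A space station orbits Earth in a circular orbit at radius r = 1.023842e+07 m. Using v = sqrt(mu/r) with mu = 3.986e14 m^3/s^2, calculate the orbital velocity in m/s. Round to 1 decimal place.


Step 1: mu / r = 3.986e14 / 1.023842e+07 = 38931788.3033
Step 2: v = sqrt(38931788.3033) = 6239.5 m/s

6239.5


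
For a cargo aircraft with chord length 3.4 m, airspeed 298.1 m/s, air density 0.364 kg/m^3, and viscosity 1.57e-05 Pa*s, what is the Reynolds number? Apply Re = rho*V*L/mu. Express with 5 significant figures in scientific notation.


Step 1: Numerator = rho * V * L = 0.364 * 298.1 * 3.4 = 368.92856
Step 2: Re = 368.92856 / 1.57e-05
Step 3: Re = 2.3499e+07

2.3499e+07


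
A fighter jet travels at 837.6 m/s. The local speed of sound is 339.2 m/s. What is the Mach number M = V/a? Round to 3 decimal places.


Step 1: M = V / a = 837.6 / 339.2
Step 2: M = 2.469

2.469


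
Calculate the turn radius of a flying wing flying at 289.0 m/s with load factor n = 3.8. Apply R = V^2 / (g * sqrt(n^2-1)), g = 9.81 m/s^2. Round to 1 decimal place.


Step 1: V^2 = 289.0^2 = 83521.0
Step 2: n^2 - 1 = 3.8^2 - 1 = 13.44
Step 3: sqrt(13.44) = 3.666061
Step 4: R = 83521.0 / (9.81 * 3.666061) = 2322.3 m

2322.3


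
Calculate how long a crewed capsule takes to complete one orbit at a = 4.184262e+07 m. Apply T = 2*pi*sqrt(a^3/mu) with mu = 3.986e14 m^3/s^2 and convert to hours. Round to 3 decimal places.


Step 1: a^3 / mu = 7.325826e+22 / 3.986e14 = 1.837889e+08
Step 2: sqrt(1.837889e+08) = 13556.8771 s
Step 3: T = 2*pi * 13556.8771 = 85180.37 s
Step 4: T in hours = 85180.37 / 3600 = 23.661 hours

23.661


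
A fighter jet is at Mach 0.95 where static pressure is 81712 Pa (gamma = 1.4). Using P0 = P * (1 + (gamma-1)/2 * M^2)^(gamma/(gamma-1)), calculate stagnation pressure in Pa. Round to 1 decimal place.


Step 1: (gamma-1)/2 * M^2 = 0.2 * 0.9025 = 0.1805
Step 2: 1 + 0.1805 = 1.1805
Step 3: Exponent gamma/(gamma-1) = 3.5
Step 4: P0 = 81712 * 1.1805^3.5 = 146055.1 Pa

146055.1


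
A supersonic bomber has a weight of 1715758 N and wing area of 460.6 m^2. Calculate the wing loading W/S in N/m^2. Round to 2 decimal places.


Step 1: Wing loading = W / S = 1715758 / 460.6
Step 2: Wing loading = 3725.05 N/m^2

3725.05


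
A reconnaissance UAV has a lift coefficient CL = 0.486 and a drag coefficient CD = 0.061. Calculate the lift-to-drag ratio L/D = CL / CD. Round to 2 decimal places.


Step 1: L/D = CL / CD = 0.486 / 0.061
Step 2: L/D = 7.97

7.97


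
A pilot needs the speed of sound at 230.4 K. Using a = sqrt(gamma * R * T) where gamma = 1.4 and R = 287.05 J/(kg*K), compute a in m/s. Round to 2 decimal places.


Step 1: gamma * R * T = 1.4 * 287.05 * 230.4 = 92590.848
Step 2: a = sqrt(92590.848) = 304.29 m/s

304.29


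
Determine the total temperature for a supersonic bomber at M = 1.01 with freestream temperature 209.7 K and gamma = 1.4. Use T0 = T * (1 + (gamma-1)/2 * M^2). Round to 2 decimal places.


Step 1: (gamma-1)/2 = 0.2
Step 2: M^2 = 1.0201
Step 3: 1 + 0.2 * 1.0201 = 1.20402
Step 4: T0 = 209.7 * 1.20402 = 252.48 K

252.48


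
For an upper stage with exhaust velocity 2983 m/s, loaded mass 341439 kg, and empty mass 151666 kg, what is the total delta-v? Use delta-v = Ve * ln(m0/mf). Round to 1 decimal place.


Step 1: Mass ratio m0/mf = 341439 / 151666 = 2.251256
Step 2: ln(2.251256) = 0.811488
Step 3: delta-v = 2983 * 0.811488 = 2420.7 m/s

2420.7


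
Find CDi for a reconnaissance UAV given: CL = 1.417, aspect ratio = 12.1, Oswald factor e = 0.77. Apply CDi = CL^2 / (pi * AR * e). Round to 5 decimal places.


Step 1: CL^2 = 1.417^2 = 2.007889
Step 2: pi * AR * e = 3.14159 * 12.1 * 0.77 = 29.270219
Step 3: CDi = 2.007889 / 29.270219 = 0.06860

0.06860


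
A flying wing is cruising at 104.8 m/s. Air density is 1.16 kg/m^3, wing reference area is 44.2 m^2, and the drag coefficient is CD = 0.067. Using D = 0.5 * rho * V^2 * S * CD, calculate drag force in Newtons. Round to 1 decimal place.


Step 1: Dynamic pressure q = 0.5 * 1.16 * 104.8^2 = 6370.1632 Pa
Step 2: Drag D = q * S * CD = 6370.1632 * 44.2 * 0.067
Step 3: D = 18864.6 N

18864.6


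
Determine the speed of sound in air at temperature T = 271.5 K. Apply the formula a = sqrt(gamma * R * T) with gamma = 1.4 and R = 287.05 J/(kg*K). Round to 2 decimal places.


Step 1: gamma * R * T = 1.4 * 287.05 * 271.5 = 109107.705
Step 2: a = sqrt(109107.705) = 330.31 m/s

330.31


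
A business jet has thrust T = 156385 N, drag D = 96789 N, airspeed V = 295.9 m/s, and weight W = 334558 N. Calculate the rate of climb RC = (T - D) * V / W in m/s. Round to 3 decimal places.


Step 1: Excess thrust = T - D = 156385 - 96789 = 59596 N
Step 2: Excess power = 59596 * 295.9 = 17634456.4 W
Step 3: RC = 17634456.4 / 334558 = 52.710 m/s

52.710


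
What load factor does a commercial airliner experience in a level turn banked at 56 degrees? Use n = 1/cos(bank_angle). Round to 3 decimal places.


Step 1: Convert 56 degrees to radians = 0.977384
Step 2: cos(56 deg) = 0.559193
Step 3: n = 1 / 0.559193 = 1.788

1.788


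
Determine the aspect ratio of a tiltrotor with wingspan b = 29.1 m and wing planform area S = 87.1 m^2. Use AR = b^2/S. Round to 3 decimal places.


Step 1: b^2 = 29.1^2 = 846.81
Step 2: AR = 846.81 / 87.1 = 9.722

9.722


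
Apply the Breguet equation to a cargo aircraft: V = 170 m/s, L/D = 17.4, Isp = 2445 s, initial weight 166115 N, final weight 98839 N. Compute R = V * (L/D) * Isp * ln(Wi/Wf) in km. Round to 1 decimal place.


Step 1: Coefficient = V * (L/D) * Isp = 170 * 17.4 * 2445 = 7232310.0 m
Step 2: Wi/Wf = 166115 / 98839 = 1.680662
Step 3: ln(1.680662) = 0.519188
Step 4: R = 7232310.0 * 0.519188 = 3754929.0 m = 3754.9 km

3754.9


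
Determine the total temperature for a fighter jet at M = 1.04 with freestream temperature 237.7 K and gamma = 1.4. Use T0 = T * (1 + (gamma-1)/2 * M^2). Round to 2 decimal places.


Step 1: (gamma-1)/2 = 0.2
Step 2: M^2 = 1.0816
Step 3: 1 + 0.2 * 1.0816 = 1.21632
Step 4: T0 = 237.7 * 1.21632 = 289.12 K

289.12


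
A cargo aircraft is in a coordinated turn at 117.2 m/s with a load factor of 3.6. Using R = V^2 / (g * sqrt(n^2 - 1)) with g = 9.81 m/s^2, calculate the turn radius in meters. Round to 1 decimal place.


Step 1: V^2 = 117.2^2 = 13735.84
Step 2: n^2 - 1 = 3.6^2 - 1 = 11.96
Step 3: sqrt(11.96) = 3.458323
Step 4: R = 13735.84 / (9.81 * 3.458323) = 404.9 m

404.9


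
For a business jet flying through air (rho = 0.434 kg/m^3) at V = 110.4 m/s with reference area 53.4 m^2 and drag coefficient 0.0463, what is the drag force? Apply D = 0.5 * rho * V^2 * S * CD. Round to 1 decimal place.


Step 1: Dynamic pressure q = 0.5 * 0.434 * 110.4^2 = 2644.8307 Pa
Step 2: Drag D = q * S * CD = 2644.8307 * 53.4 * 0.0463
Step 3: D = 6539.1 N

6539.1


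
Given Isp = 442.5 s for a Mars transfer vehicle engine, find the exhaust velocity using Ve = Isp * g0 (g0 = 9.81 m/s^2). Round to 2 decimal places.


Step 1: Ve = Isp * g0 = 442.5 * 9.81
Step 2: Ve = 4340.93 m/s

4340.93


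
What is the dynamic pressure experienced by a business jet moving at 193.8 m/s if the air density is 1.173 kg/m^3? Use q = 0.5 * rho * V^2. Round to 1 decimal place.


Step 1: V^2 = 193.8^2 = 37558.44
Step 2: q = 0.5 * 1.173 * 37558.44
Step 3: q = 22028.0 Pa

22028.0


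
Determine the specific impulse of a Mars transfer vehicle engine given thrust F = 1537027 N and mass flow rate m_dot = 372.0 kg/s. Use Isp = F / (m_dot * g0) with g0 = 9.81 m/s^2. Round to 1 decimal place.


Step 1: m_dot * g0 = 372.0 * 9.81 = 3649.32
Step 2: Isp = 1537027 / 3649.32 = 421.2 s

421.2


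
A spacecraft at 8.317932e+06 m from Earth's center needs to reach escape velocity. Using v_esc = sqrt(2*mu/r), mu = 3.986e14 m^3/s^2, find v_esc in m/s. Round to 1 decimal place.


Step 1: 2*mu/r = 2 * 3.986e14 / 8.317932e+06 = 95841129.7423
Step 2: v_esc = sqrt(95841129.7423) = 9789.8 m/s

9789.8


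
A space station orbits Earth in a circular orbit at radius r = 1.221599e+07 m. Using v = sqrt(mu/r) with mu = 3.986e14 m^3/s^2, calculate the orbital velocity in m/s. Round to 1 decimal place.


Step 1: mu / r = 3.986e14 / 1.221599e+07 = 32629365.2827
Step 2: v = sqrt(32629365.2827) = 5712.2 m/s

5712.2


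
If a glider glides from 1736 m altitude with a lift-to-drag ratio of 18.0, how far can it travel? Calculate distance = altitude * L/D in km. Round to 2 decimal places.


Step 1: Glide distance = altitude * L/D = 1736 * 18.0 = 31248.0 m
Step 2: Convert to km: 31248.0 / 1000 = 31.25 km

31.25


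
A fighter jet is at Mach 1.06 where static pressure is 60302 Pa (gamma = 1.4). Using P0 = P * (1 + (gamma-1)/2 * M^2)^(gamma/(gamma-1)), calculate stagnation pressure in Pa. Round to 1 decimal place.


Step 1: (gamma-1)/2 * M^2 = 0.2 * 1.1236 = 0.22472
Step 2: 1 + 0.22472 = 1.22472
Step 3: Exponent gamma/(gamma-1) = 3.5
Step 4: P0 = 60302 * 1.22472^3.5 = 122591.6 Pa

122591.6


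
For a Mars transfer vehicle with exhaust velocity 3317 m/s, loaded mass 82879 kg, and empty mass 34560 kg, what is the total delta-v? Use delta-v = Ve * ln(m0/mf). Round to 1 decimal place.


Step 1: Mass ratio m0/mf = 82879 / 34560 = 2.398119
Step 2: ln(2.398119) = 0.874685
Step 3: delta-v = 3317 * 0.874685 = 2901.3 m/s

2901.3


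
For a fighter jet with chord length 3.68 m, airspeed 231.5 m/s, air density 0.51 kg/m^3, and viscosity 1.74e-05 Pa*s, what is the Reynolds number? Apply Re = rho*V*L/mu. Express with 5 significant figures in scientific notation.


Step 1: Numerator = rho * V * L = 0.51 * 231.5 * 3.68 = 434.4792
Step 2: Re = 434.4792 / 1.74e-05
Step 3: Re = 2.4970e+07

2.4970e+07


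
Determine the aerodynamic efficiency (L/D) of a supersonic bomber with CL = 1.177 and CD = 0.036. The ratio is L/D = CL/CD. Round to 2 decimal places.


Step 1: L/D = CL / CD = 1.177 / 0.036
Step 2: L/D = 32.69

32.69


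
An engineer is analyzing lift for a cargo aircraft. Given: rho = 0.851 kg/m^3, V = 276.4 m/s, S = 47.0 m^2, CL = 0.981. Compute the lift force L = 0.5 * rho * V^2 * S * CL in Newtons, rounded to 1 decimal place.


Step 1: Calculate dynamic pressure q = 0.5 * 0.851 * 276.4^2 = 0.5 * 0.851 * 76396.96 = 32506.9065 Pa
Step 2: Multiply by wing area and lift coefficient: L = 32506.9065 * 47.0 * 0.981
Step 3: L = 1527824.6046 * 0.981 = 1498795.9 N

1498795.9


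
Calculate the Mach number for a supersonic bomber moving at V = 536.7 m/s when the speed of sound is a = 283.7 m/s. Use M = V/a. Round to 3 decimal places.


Step 1: M = V / a = 536.7 / 283.7
Step 2: M = 1.892

1.892


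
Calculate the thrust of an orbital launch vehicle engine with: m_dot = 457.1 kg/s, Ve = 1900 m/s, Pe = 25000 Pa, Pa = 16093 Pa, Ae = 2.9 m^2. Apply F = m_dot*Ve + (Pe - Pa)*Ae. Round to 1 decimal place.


Step 1: Momentum thrust = m_dot * Ve = 457.1 * 1900 = 868490.0 N
Step 2: Pressure thrust = (Pe - Pa) * Ae = (25000 - 16093) * 2.9 = 25830.3 N
Step 3: Total thrust F = 868490.0 + 25830.3 = 894320.3 N

894320.3


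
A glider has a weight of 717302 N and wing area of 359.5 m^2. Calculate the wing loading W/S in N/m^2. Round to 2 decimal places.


Step 1: Wing loading = W / S = 717302 / 359.5
Step 2: Wing loading = 1995.28 N/m^2

1995.28


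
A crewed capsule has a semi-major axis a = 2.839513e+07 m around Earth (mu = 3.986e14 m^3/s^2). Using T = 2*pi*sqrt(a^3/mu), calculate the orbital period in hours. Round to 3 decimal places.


Step 1: a^3 / mu = 2.289452e+22 / 3.986e14 = 5.743734e+07
Step 2: sqrt(5.743734e+07) = 7578.7424 s
Step 3: T = 2*pi * 7578.7424 = 47618.64 s
Step 4: T in hours = 47618.64 / 3600 = 13.227 hours

13.227


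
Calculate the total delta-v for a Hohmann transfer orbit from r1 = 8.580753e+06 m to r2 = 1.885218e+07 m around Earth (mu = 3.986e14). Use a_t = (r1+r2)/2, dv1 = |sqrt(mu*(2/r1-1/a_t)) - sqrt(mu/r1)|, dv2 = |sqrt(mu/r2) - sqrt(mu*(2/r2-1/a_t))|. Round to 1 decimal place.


Step 1: Transfer semi-major axis a_t = (8.580753e+06 + 1.885218e+07) / 2 = 1.371647e+07 m
Step 2: v1 (circular at r1) = sqrt(mu/r1) = 6815.63 m/s
Step 3: v_t1 = sqrt(mu*(2/r1 - 1/a_t)) = 7990.35 m/s
Step 4: dv1 = |7990.35 - 6815.63| = 1174.72 m/s
Step 5: v2 (circular at r2) = 4598.2 m/s, v_t2 = 3636.88 m/s
Step 6: dv2 = |4598.2 - 3636.88| = 961.32 m/s
Step 7: Total delta-v = 1174.72 + 961.32 = 2136.0 m/s

2136.0


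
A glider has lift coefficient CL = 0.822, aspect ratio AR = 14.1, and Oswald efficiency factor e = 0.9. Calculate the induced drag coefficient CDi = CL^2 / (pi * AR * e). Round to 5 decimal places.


Step 1: CL^2 = 0.822^2 = 0.675684
Step 2: pi * AR * e = 3.14159 * 14.1 * 0.9 = 39.866811
Step 3: CDi = 0.675684 / 39.866811 = 0.01695

0.01695


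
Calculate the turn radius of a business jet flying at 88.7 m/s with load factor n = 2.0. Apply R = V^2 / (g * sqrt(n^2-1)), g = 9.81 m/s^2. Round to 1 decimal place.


Step 1: V^2 = 88.7^2 = 7867.69
Step 2: n^2 - 1 = 2.0^2 - 1 = 3.0
Step 3: sqrt(3.0) = 1.732051
Step 4: R = 7867.69 / (9.81 * 1.732051) = 463.0 m

463.0


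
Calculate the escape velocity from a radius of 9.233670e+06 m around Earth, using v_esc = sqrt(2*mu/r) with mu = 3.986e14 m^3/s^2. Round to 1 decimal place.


Step 1: 2*mu/r = 2 * 3.986e14 / 9.233670e+06 = 86336202.1818
Step 2: v_esc = sqrt(86336202.1818) = 9291.7 m/s

9291.7


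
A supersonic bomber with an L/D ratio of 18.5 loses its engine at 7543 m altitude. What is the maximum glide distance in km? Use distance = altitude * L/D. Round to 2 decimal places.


Step 1: Glide distance = altitude * L/D = 7543 * 18.5 = 139545.5 m
Step 2: Convert to km: 139545.5 / 1000 = 139.55 km

139.55


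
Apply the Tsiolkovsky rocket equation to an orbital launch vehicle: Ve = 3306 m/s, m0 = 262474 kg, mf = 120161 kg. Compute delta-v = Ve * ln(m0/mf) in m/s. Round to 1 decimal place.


Step 1: Mass ratio m0/mf = 262474 / 120161 = 2.184353
Step 2: ln(2.184353) = 0.78132
Step 3: delta-v = 3306 * 0.78132 = 2583.0 m/s

2583.0


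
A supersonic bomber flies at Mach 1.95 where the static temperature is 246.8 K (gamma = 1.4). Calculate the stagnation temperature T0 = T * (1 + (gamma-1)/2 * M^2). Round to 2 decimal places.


Step 1: (gamma-1)/2 = 0.2
Step 2: M^2 = 3.8025
Step 3: 1 + 0.2 * 3.8025 = 1.7605
Step 4: T0 = 246.8 * 1.7605 = 434.49 K

434.49


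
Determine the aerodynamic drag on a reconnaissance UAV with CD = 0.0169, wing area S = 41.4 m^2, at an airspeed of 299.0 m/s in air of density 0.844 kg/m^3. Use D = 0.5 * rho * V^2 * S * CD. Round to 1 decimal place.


Step 1: Dynamic pressure q = 0.5 * 0.844 * 299.0^2 = 37727.222 Pa
Step 2: Drag D = q * S * CD = 37727.222 * 41.4 * 0.0169
Step 3: D = 26396.2 N

26396.2


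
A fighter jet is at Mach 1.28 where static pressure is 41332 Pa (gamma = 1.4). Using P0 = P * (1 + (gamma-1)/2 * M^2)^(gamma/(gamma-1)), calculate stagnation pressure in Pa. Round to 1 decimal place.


Step 1: (gamma-1)/2 * M^2 = 0.2 * 1.6384 = 0.32768
Step 2: 1 + 0.32768 = 1.32768
Step 3: Exponent gamma/(gamma-1) = 3.5
Step 4: P0 = 41332 * 1.32768^3.5 = 111458.5 Pa

111458.5


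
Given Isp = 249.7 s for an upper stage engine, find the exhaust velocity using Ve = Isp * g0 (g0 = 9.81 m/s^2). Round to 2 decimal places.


Step 1: Ve = Isp * g0 = 249.7 * 9.81
Step 2: Ve = 2449.56 m/s

2449.56


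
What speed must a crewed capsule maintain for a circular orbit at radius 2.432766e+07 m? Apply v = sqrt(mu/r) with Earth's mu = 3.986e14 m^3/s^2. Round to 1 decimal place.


Step 1: mu / r = 3.986e14 / 2.432766e+07 = 16384642.0083
Step 2: v = sqrt(16384642.0083) = 4047.8 m/s

4047.8


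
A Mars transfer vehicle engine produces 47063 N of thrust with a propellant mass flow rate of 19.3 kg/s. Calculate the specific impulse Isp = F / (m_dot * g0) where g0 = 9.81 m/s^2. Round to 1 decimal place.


Step 1: m_dot * g0 = 19.3 * 9.81 = 189.33
Step 2: Isp = 47063 / 189.33 = 248.6 s

248.6


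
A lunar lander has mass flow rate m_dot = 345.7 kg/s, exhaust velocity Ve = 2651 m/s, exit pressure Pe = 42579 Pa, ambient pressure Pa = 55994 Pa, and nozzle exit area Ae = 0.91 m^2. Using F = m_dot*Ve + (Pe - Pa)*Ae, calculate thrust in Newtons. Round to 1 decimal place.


Step 1: Momentum thrust = m_dot * Ve = 345.7 * 2651 = 916450.7 N
Step 2: Pressure thrust = (Pe - Pa) * Ae = (42579 - 55994) * 0.91 = -12207.65 N
Step 3: Total thrust F = 916450.7 + -12207.65 = 904243.1 N

904243.1


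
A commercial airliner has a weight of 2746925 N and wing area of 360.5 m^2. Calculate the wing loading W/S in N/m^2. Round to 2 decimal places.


Step 1: Wing loading = W / S = 2746925 / 360.5
Step 2: Wing loading = 7619.76 N/m^2

7619.76


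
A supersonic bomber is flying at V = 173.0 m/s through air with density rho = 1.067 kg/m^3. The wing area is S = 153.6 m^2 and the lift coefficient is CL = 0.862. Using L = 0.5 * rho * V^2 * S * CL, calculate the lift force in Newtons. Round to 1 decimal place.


Step 1: Calculate dynamic pressure q = 0.5 * 1.067 * 173.0^2 = 0.5 * 1.067 * 29929.0 = 15967.1215 Pa
Step 2: Multiply by wing area and lift coefficient: L = 15967.1215 * 153.6 * 0.862
Step 3: L = 2452549.8624 * 0.862 = 2114098.0 N

2114098.0


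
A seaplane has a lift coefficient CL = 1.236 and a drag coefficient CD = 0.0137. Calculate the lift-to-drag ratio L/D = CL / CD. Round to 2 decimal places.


Step 1: L/D = CL / CD = 1.236 / 0.0137
Step 2: L/D = 90.22

90.22


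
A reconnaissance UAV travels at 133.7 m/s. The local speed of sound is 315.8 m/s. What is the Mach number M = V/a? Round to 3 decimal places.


Step 1: M = V / a = 133.7 / 315.8
Step 2: M = 0.423

0.423


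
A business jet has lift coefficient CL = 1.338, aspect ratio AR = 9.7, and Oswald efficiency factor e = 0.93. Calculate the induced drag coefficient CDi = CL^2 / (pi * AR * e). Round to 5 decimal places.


Step 1: CL^2 = 1.338^2 = 1.790244
Step 2: pi * AR * e = 3.14159 * 9.7 * 0.93 = 28.340307
Step 3: CDi = 1.790244 / 28.340307 = 0.06317

0.06317


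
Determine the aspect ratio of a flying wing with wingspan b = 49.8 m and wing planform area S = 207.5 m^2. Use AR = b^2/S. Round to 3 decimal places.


Step 1: b^2 = 49.8^2 = 2480.04
Step 2: AR = 2480.04 / 207.5 = 11.952

11.952


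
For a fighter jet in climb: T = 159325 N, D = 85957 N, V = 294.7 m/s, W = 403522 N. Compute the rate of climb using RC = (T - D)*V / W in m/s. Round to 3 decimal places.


Step 1: Excess thrust = T - D = 159325 - 85957 = 73368 N
Step 2: Excess power = 73368 * 294.7 = 21621549.6 W
Step 3: RC = 21621549.6 / 403522 = 53.582 m/s

53.582


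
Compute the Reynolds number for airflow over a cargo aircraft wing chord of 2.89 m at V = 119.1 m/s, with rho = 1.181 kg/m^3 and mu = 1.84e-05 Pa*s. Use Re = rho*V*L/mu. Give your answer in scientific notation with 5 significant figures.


Step 1: Numerator = rho * V * L = 1.181 * 119.1 * 2.89 = 406.499019
Step 2: Re = 406.499019 / 1.84e-05
Step 3: Re = 2.2092e+07

2.2092e+07


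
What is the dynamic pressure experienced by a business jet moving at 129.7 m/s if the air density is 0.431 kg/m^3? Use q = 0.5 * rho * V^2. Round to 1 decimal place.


Step 1: V^2 = 129.7^2 = 16822.09
Step 2: q = 0.5 * 0.431 * 16822.09
Step 3: q = 3625.2 Pa

3625.2


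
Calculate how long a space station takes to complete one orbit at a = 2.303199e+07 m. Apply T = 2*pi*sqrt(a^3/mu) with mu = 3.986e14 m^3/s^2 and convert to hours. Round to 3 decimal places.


Step 1: a^3 / mu = 1.221784e+22 / 3.986e14 = 3.065188e+07
Step 2: sqrt(3.065188e+07) = 5536.4139 s
Step 3: T = 2*pi * 5536.4139 = 34786.31 s
Step 4: T in hours = 34786.31 / 3600 = 9.663 hours

9.663
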